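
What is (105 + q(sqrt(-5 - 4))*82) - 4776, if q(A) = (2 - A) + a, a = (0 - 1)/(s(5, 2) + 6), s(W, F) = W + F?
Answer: -58673/13 - 246*I ≈ -4513.3 - 246.0*I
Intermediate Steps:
s(W, F) = F + W
a = -1/13 (a = (0 - 1)/((2 + 5) + 6) = -1/(7 + 6) = -1/13 ≈ -0.076923)
q(A) = 25/13 - A (q(A) = (2 - A) - 1/13 = 25/13 - A)
(105 + q(sqrt(-5 - 4))*82) - 4776 = (105 + (25/13 - sqrt(-5 - 4))*82) - 4776 = (105 + (25/13 - sqrt(-9))*82) - 4776 = (105 + (25/13 - 3*I)*82) - 4776 = (105 + (2050/13 - 246*I)) - 4776 = (3415/13 - 246*I) - 4776 = -58673/13 - 246*I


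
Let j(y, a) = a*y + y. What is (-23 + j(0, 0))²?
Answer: 529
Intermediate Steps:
j(y, a) = y + a*y
(-23 + j(0, 0))² = (-23 + 0*(1 + 0))² = (-23 + 0*1)² = (-23 + 0)² = (-23)² = 529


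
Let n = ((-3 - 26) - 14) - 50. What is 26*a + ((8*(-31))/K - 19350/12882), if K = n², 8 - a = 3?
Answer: 76954739/599013 ≈ 128.47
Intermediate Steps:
a = 5 (a = 8 - 1*3 = 8 - 3 = 5)
n = -93 (n = (-29 - 14) - 50 = -43 - 50 = -93)
K = 8649 (K = (-93)² = 8649)
26*a + ((8*(-31))/K - 19350/12882) = 26*5 + ((8*(-31))/8649 - 19350/12882) = 130 + (-248*1/8649 - 19350*1/12882) = 130 + (-8/279 - 3225/2147) = 130 - 916951/599013 = 76954739/599013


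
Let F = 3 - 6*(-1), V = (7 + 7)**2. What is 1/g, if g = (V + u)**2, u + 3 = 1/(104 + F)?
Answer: 12769/475676100 ≈ 2.6844e-5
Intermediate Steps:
V = 196 (V = 14**2 = 196)
F = 9 (F = 3 + 6 = 9)
u = -338/113 (u = -3 + 1/(104 + 9) = -3 + 1/113 = -338/113 ≈ -2.9911)
g = 475676100/12769 (g = (196 - 338/113)**2 = (21810/113)**2 = 475676100/12769 ≈ 37252.)
1/g = 1/(475676100/12769) = 12769/475676100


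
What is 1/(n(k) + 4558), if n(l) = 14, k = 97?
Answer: 1/4572 ≈ 0.00021872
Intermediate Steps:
1/(n(k) + 4558) = 1/(14 + 4558) = 1/4572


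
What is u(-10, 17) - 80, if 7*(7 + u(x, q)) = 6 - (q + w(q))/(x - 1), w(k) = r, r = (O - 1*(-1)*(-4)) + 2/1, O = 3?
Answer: -945/11 ≈ -85.909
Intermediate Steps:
r = 1 (r = (3 - 1*(-1)*(-4)) + 2/1 = (3 + 1*(-4)) + 2*1 = (3 - 4) + 2 = -1 + 2 = 1)
w(k) = 1
u(x, q) = -43/7 - (1 + q)/(7*(-1 + x)) (u(x, q) = -7 + (6 - (q + 1)/(x - 1))/7 = -7 + (6 - (1 + q)/(-1 + x))/7 = -7 + (6/7 - (1 + q)/(7*(-1 + x))) = -43/7 - (1 + q)/(7*(-1 + x)))
u(-10, 17) - 80 = (42 - 1*17 - 43*(-10))/(7*(-1 - 10)) - 80 = (⅐)*(42 - 17 + 430)/(-11) - 80 = (⅐)*(-1/11)*455 - 80 = -65/11 - 80 = -945/11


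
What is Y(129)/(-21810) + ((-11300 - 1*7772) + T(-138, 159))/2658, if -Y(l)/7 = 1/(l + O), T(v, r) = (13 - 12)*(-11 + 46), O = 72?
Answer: -6954547697/971013915 ≈ -7.1621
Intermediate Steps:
T(v, r) = 35 (T(v, r) = 1*35 = 35)
Y(l) = -7/(72 + l) (Y(l) = -7/(l + 72) = -7/(72 + l))
Y(129)/(-21810) + ((-11300 - 1*7772) + T(-138, 159))/2658 = -7/(72 + 129)/(-21810) + ((-11300 - 1*7772) + 35)/2658 = -7/201*(-1/21810) + ((-11300 - 7772) + 35)*(1/2658) = -7*1/201*(-1/21810) + (-19072 + 35)*(1/2658) = -7/201*(-1/21810) - 19037*1/2658 = 7/4383810 - 19037/2658 = -6954547697/971013915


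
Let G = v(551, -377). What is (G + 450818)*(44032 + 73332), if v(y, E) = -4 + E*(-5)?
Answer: 53130565436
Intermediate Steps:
v(y, E) = -4 - 5*E
G = 1881 (G = -4 - 5*(-377) = -4 + 1885 = 1881)
(G + 450818)*(44032 + 73332) = (1881 + 450818)*(44032 + 73332) = 452699*117364 = 53130565436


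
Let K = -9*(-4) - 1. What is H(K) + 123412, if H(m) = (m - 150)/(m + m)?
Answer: 1727745/14 ≈ 1.2341e+5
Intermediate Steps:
K = 35 (K = 36 - 1 = 35)
H(m) = (-150 + m)/(2*m) (H(m) = (-150 + m)/((2*m)) = (-150 + m)*(1/(2*m)) = (-150 + m)/(2*m))
H(K) + 123412 = (1/2)*(-150 + 35)/35 + 123412 = (1/2)*(1/35)*(-115) + 123412 = -23/14 + 123412 = 1727745/14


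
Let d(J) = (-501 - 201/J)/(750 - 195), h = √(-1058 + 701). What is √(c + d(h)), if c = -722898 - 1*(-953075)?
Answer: √(1004014791951570 + 4425015*I*√357)/66045 ≈ 479.77 + 1.9976e-5*I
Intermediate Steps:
h = I*√357 (h = √(-357) = I*√357 ≈ 18.894*I)
d(J) = -167/185 - 67/(185*J) (d(J) = (-501 - 201/J)/555 = (-501 - 201/J)*(1/555) = -167/185 - 67/(185*J))
c = 230177 (c = -722898 + 953075 = 230177)
√(c + d(h)) = √(230177 + (-67 - 167*I*√357)/(185*((I*√357)))) = √(230177 + (-I*√357/357)*(-67 - 167*I*√357)/185) = √(230177 - I*√357*(-67 - 167*I*√357)/66045)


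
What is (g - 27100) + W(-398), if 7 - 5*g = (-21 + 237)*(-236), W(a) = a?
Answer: -86507/5 ≈ -17301.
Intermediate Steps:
g = 50983/5 (g = 7/5 - (-21 + 237)*(-236)/5 = 7/5 - 216*(-236)/5 = 7/5 - 1/5*(-50976) = 7/5 + 50976/5 = 50983/5 ≈ 10197.)
(g - 27100) + W(-398) = (50983/5 - 27100) - 398 = -84517/5 - 398 = -86507/5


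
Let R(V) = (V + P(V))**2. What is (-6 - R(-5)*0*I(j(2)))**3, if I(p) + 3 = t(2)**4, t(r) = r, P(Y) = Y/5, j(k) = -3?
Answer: -216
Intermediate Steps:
P(Y) = Y/5 (P(Y) = Y*(1/5) = Y/5)
I(p) = 13 (I(p) = -3 + 2**4 = -3 + 16 = 13)
R(V) = 36*V**2/25 (R(V) = (V + V/5)**2 = (6*V/5)**2 = 36*V**2/25)
(-6 - R(-5)*0*I(j(2)))**3 = (-6 - ((36/25)*(-5)**2)*0*13)**3 = (-6 - ((36/25)*25)*0*13)**3 = (-6 - 36*0*13)**3 = (-6 - 0*13)**3 = (-6 - 1*0)**3 = (-6 + 0)**3 = (-6)**3 = -216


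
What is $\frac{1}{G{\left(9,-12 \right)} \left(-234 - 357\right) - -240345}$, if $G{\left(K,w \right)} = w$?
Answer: $\frac{1}{247437} \approx 4.0414 \cdot 10^{-6}$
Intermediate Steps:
$\frac{1}{G{\left(9,-12 \right)} \left(-234 - 357\right) - -240345} = \frac{1}{- 12 \left(-234 - 357\right) - -240345} = \frac{1}{\left(-12\right) \left(-591\right) + 240345} = \frac{1}{7092 + 240345} = \frac{1}{247437}$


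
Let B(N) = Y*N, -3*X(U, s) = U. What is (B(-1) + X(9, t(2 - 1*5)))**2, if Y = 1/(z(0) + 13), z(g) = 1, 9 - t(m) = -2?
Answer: 1849/196 ≈ 9.4337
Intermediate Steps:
t(m) = 11 (t(m) = 9 - 1*(-2) = 9 + 2 = 11)
Y = 1/14 (Y = 1/(1 + 13) = 1/14 ≈ 0.071429)
X(U, s) = -U/3
B(N) = N/14
(B(-1) + X(9, t(2 - 1*5)))**2 = ((1/14)*(-1) - 1/3*9)**2 = (-1/14 - 3)**2 = (-43/14)**2 = 1849/196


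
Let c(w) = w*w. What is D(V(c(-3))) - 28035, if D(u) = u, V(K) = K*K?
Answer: -27954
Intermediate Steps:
c(w) = w**2
V(K) = K**2
D(V(c(-3))) - 28035 = ((-3)**2)**2 - 28035 = 9**2 - 28035 = 81 - 28035 = -27954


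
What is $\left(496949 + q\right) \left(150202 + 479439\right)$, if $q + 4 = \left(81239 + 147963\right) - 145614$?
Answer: $365527378653$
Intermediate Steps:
$q = 83584$ ($q = -4 + \left(\left(81239 + 147963\right) - 145614\right) = -4 + \left(229202 - 145614\right) = -4 + 83588 = 83584$)
$\left(496949 + q\right) \left(150202 + 479439\right) = \left(496949 + 83584\right) \left(150202 + 479439\right) = 580533 \cdot 629641 = 365527378653$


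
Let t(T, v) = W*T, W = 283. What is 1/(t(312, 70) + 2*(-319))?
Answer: 1/87658 ≈ 1.1408e-5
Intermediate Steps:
t(T, v) = 283*T
1/(t(312, 70) + 2*(-319)) = 1/(283*312 + 2*(-319)) = 1/(88296 - 638) = 1/87658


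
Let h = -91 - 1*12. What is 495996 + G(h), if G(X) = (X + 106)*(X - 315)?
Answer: 494742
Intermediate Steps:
h = -103 (h = -91 - 12 = -103)
G(X) = (-315 + X)*(106 + X) (G(X) = (106 + X)*(-315 + X) = (-315 + X)*(106 + X))
495996 + G(h) = 495996 + (-33390 + (-103)**2 - 209*(-103)) = 495996 + (-33390 + 10609 + 21527) = 495996 - 1254 = 494742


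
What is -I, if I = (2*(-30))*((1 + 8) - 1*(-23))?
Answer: 1920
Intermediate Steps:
I = -1920 (I = -60*(9 + 23) = -60*32 = -1920)
-I = -1*(-1920) = 1920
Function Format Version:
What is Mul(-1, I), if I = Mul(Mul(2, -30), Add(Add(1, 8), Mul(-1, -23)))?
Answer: 1920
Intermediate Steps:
I = -1920 (I = Mul(-60, Add(9, 23)) = Mul(-60, 32) = -1920)
Mul(-1, I) = Mul(-1, -1920) = 1920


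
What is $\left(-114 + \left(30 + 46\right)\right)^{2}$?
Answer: $1444$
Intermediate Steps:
$\left(-114 + \left(30 + 46\right)\right)^{2} = \left(-114 + 76\right)^{2} = \left(-38\right)^{2} = 1444$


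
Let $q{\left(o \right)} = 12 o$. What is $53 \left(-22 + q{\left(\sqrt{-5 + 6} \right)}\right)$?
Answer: $-530$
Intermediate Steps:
$53 \left(-22 + q{\left(\sqrt{-5 + 6} \right)}\right) = 53 \left(-22 + 12 \sqrt{-5 + 6}\right) = 53 \left(-22 + 12 \sqrt{1}\right) = 53 \left(-22 + 12 \cdot 1\right) = 53 \left(-22 + 12\right) = 53 \left(-10\right) = -530$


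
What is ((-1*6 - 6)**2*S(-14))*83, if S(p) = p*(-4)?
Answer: 669312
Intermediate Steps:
S(p) = -4*p
((-1*6 - 6)**2*S(-14))*83 = ((-1*6 - 6)**2*(-4*(-14)))*83 = ((-6 - 6)**2*56)*83 = ((-12)**2*56)*83 = (144*56)*83 = 8064*83 = 669312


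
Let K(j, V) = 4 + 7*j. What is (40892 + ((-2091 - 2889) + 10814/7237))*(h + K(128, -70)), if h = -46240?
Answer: -11784136135720/7237 ≈ -1.6283e+9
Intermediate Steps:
(40892 + ((-2091 - 2889) + 10814/7237))*(h + K(128, -70)) = (40892 + ((-2091 - 2889) + 10814/7237))*(-46240 + (4 + 7*128)) = (40892 + (-4980 + 10814*(1/7237)))*(-46240 + (4 + 896)) = (40892 + (-4980 + 10814/7237))*(-46240 + 900) = (40892 - 36029446/7237)*(-45340) = (259905958/7237)*(-45340) = -11784136135720/7237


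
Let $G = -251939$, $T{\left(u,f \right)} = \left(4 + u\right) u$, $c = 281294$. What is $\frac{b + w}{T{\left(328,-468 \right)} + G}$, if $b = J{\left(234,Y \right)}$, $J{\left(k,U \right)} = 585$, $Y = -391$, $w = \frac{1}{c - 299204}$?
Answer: $- \frac{10477349}{2561900130} \approx -0.0040897$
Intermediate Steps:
$T{\left(u,f \right)} = u \left(4 + u\right)$
$w = - \frac{1}{17910}$ ($w = \frac{1}{281294 - 299204} = \frac{1}{-17910} = - \frac{1}{17910} \approx -5.5835 \cdot 10^{-5}$)
$b = 585$
$\frac{b + w}{T{\left(328,-468 \right)} + G} = \frac{585 - \frac{1}{17910}}{328 \left(4 + 328\right) - 251939} = \frac{10477349}{17910 \left(328 \cdot 332 - 251939\right)} = \frac{10477349}{17910 \left(108896 - 251939\right)} = \frac{10477349}{17910 \left(-143043\right)} = \frac{10477349}{17910} \left(- \frac{1}{143043}\right) = - \frac{10477349}{2561900130}$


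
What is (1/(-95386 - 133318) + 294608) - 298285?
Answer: -840944609/228704 ≈ -3677.0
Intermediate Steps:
(1/(-95386 - 133318) + 294608) - 298285 = (1/(-228704) + 294608) - 298285 = (-1/228704 + 294608) - 298285 = 67378028031/228704 - 298285 = -840944609/228704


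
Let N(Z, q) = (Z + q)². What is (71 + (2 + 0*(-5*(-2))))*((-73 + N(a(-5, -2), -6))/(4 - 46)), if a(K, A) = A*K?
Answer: 1387/14 ≈ 99.071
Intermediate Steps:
(71 + (2 + 0*(-5*(-2))))*((-73 + N(a(-5, -2), -6))/(4 - 46)) = (71 + (2 + 0*(-5*(-2))))*((-73 + (-2*(-5) - 6)²)/(4 - 46)) = (71 + (2 + 0*10))*((-73 + (10 - 6)²)/(-42)) = (71 + (2 + 0))*((-73 + 4²)*(-1/42)) = (71 + 2)*((-73 + 16)*(-1/42)) = 73*(-57*(-1/42)) = 73*(19/14) = 1387/14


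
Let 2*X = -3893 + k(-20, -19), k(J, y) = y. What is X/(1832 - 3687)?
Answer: 1956/1855 ≈ 1.0544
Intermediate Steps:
X = -1956 (X = (-3893 - 19)/2 = (½)*(-3912) = -1956)
X/(1832 - 3687) = -1956/(1832 - 3687) = -1956/(-1855) = -1956*(-1/1855) = 1956/1855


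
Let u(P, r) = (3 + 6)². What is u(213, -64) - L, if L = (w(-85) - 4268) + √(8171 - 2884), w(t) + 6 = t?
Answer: 4440 - √5287 ≈ 4367.3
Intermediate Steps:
w(t) = -6 + t
L = -4359 + √5287 (L = ((-6 - 85) - 4268) + √(8171 - 2884) = (-91 - 4268) + √5287 = -4359 + √5287 ≈ -4286.3)
u(P, r) = 81 (u(P, r) = 9² = 81)
u(213, -64) - L = 81 - (-4359 + √5287) = 81 + (4359 - √5287) = 4440 - √5287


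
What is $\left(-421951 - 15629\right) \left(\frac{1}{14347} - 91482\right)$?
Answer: $\frac{574320360067740}{14347} \approx 4.0031 \cdot 10^{10}$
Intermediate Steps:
$\left(-421951 - 15629\right) \left(\frac{1}{14347} - 91482\right) = - 437580 \left(\frac{1}{14347} - 91482\right) = \left(-437580\right) \left(- \frac{1312492253}{14347}\right) = \frac{574320360067740}{14347}$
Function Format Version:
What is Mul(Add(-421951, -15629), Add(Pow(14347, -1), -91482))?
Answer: Rational(574320360067740, 14347) ≈ 4.0031e+10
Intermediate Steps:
Mul(Add(-421951, -15629), Add(Pow(14347, -1), -91482)) = Mul(-437580, Add(Rational(1, 14347), -91482)) = Mul(-437580, Rational(-1312492253, 14347)) = Rational(574320360067740, 14347)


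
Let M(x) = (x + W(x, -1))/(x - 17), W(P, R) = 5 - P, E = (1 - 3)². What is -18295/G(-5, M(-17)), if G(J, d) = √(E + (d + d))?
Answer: -18295*√119/21 ≈ -9503.6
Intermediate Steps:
E = 4 (E = (-2)² = 4)
M(x) = 5/(-17 + x) (M(x) = (x + (5 - x))/(x - 17) = 5/(-17 + x))
G(J, d) = √(4 + 2*d) (G(J, d) = √(4 + (d + d)) = √(4 + 2*d))
-18295/G(-5, M(-17)) = -18295/√(4 + 2*(5/(-17 - 17))) = -18295/√(4 + 2*(5/(-34))) = -18295/√(4 + 2*(5*(-1/34))) = -18295/√(4 + 2*(-5/34)) = -18295/√(4 - 5/17) = -18295*√119/21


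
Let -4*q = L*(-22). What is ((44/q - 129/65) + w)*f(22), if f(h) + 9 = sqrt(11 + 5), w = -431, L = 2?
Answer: 27884/13 ≈ 2144.9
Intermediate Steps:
q = 11 (q = -(-22)/2 = -1/4*(-44) = 11)
f(h) = -5 (f(h) = -9 + sqrt(11 + 5) = -9 + sqrt(16) = -9 + 4 = -5)
((44/q - 129/65) + w)*f(22) = ((44/11 - 129/65) - 431)*(-5) = ((44*(1/11) - 129*1/65) - 431)*(-5) = ((4 - 129/65) - 431)*(-5) = (131/65 - 431)*(-5) = -27884/65*(-5) = 27884/13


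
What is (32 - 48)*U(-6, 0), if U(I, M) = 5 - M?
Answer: -80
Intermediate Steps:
(32 - 48)*U(-6, 0) = (32 - 48)*(5 - 1*0) = -16*(5 + 0) = -16*5 = -80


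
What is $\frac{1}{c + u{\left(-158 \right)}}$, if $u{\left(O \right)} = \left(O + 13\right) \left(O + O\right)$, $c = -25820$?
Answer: $\frac{1}{20000} \approx 5.0 \cdot 10^{-5}$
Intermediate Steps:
$u{\left(O \right)} = 2 O \left(13 + O\right)$ ($u{\left(O \right)} = \left(13 + O\right) 2 O = 2 O \left(13 + O\right)$)
$\frac{1}{c + u{\left(-158 \right)}} = \frac{1}{-25820 + 2 \left(-158\right) \left(13 - 158\right)} = \frac{1}{-25820 + 2 \left(-158\right) \left(-145\right)} = \frac{1}{-25820 + 45820} = \frac{1}{20000}$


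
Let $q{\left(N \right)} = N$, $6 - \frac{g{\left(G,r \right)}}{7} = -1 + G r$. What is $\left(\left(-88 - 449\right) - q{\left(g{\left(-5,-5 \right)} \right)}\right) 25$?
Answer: $-10275$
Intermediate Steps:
$g{\left(G,r \right)} = 49 - 7 G r$ ($g{\left(G,r \right)} = 42 - 7 \left(-1 + G r\right) = 42 - \left(-7 + 7 G r\right) = 49 - 7 G r$)
$\left(\left(-88 - 449\right) - q{\left(g{\left(-5,-5 \right)} \right)}\right) 25 = \left(\left(-88 - 449\right) - \left(49 - \left(-35\right) \left(-5\right)\right)\right) 25 = \left(\left(-88 - 449\right) - \left(49 - 175\right)\right) 25 = \left(-537 - -126\right) 25 = \left(-537 + 126\right) 25 = \left(-411\right) 25 = -10275$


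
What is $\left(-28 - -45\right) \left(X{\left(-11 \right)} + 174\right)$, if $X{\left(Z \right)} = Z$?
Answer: $2771$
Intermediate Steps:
$\left(-28 - -45\right) \left(X{\left(-11 \right)} + 174\right) = \left(-28 - -45\right) \left(-11 + 174\right) = \left(-28 + 45\right) 163 = 17 \cdot 163 = 2771$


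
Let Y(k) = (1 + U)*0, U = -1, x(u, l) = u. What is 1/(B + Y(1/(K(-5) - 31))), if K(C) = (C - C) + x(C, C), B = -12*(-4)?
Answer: 1/48 ≈ 0.020833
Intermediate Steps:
B = 48
K(C) = C (K(C) = (C - C) + C = 0 + C = C)
Y(k) = 0 (Y(k) = (1 - 1)*0 = 0*0 = 0)
1/(B + Y(1/(K(-5) - 31))) = 1/(48 + 0) = 1/48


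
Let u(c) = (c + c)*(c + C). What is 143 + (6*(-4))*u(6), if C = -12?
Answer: 1871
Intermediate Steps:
u(c) = 2*c*(-12 + c) (u(c) = (c + c)*(c - 12) = (2*c)*(-12 + c) = 2*c*(-12 + c))
143 + (6*(-4))*u(6) = 143 + (6*(-4))*(2*6*(-12 + 6)) = 143 - 48*6*(-6) = 143 - 24*(-72) = 143 + 1728 = 1871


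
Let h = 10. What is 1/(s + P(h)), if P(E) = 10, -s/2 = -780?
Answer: 1/1570 ≈ 0.00063694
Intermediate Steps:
s = 1560 (s = -2*(-780) = 1560)
1/(s + P(h)) = 1/(1560 + 10) = 1/1570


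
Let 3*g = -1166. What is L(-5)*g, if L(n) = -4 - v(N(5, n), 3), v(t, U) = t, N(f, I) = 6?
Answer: 11660/3 ≈ 3886.7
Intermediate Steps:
g = -1166/3 (g = (⅓)*(-1166) = -1166/3 ≈ -388.67)
L(n) = -10 (L(n) = -4 - 1*6 = -4 - 6 = -10)
L(-5)*g = -10*(-1166/3) = 11660/3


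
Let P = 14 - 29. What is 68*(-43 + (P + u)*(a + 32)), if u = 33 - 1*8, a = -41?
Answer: -9044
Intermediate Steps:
P = -15
u = 25 (u = 33 - 8 = 25)
68*(-43 + (P + u)*(a + 32)) = 68*(-43 + (-15 + 25)*(-41 + 32)) = 68*(-43 + 10*(-9)) = 68*(-43 - 90) = 68*(-133) = -9044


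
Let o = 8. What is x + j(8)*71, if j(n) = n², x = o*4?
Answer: 4576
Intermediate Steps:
x = 32 (x = 8*4 = 32)
x + j(8)*71 = 32 + 8²*71 = 32 + 64*71 = 32 + 4544 = 4576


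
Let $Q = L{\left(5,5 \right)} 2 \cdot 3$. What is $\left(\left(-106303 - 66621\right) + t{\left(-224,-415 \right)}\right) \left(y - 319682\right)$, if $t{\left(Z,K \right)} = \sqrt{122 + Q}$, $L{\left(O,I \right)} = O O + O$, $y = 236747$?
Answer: $14341451940 - 82935 \sqrt{302} \approx 1.434 \cdot 10^{10}$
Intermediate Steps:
$L{\left(O,I \right)} = O + O^{2}$ ($L{\left(O,I \right)} = O^{2} + O = O + O^{2}$)
$Q = 180$ ($Q = 5 \left(1 + 5\right) 2 \cdot 3 = 5 \cdot 6 \cdot 2 \cdot 3 = 30 \cdot 2 \cdot 3 = 60 \cdot 3 = 180$)
$t{\left(Z,K \right)} = \sqrt{302}$ ($t{\left(Z,K \right)} = \sqrt{122 + 180} = \sqrt{302}$)
$\left(\left(-106303 - 66621\right) + t{\left(-224,-415 \right)}\right) \left(y - 319682\right) = \left(\left(-106303 - 66621\right) + \sqrt{302}\right) \left(236747 - 319682\right) = \left(\left(-106303 - 66621\right) + \sqrt{302}\right) \left(-82935\right) = \left(-172924 + \sqrt{302}\right) \left(-82935\right) = 14341451940 - 82935 \sqrt{302}$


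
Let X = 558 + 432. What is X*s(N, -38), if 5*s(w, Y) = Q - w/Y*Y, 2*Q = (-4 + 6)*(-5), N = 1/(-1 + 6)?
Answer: -5148/5 ≈ -1029.6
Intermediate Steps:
N = ⅕ (N = 1/5 = ⅕ ≈ 0.20000)
Q = -5 (Q = ((-4 + 6)*(-5))/2 = (2*(-5))/2 = (½)*(-10) = -5)
s(w, Y) = -1 - w/5 (s(w, Y) = (-5 - w/Y*Y)/5 = (-5 - w)/5 = -1 - w/5)
X = 990
X*s(N, -38) = 990*(-1 - ⅕*⅕) = 990*(-1 - 1/25) = 990*(-26/25) = -5148/5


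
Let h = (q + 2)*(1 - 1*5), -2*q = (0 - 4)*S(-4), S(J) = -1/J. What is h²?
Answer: 100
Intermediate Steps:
q = ½ (q = -(0 - 4)*(-1/(-4))/2 = -(-2)*(-1*(-¼)) = -(-2)/4 = -½*(-1) = ½ ≈ 0.50000)
h = -10 (h = (½ + 2)*(1 - 1*5) = 5*(1 - 5)/2 = (5/2)*(-4) = -10)
h² = (-10)² = 100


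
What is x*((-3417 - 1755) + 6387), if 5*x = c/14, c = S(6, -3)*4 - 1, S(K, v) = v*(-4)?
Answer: 11421/14 ≈ 815.79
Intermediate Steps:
S(K, v) = -4*v
c = 47 (c = -4*(-3)*4 - 1 = 12*4 - 1 = 48 - 1 = 47)
x = 47/70 (x = (47/14)/5 = (47*(1/14))/5 = (⅕)*(47/14) = 47/70 ≈ 0.67143)
x*((-3417 - 1755) + 6387) = 47*((-3417 - 1755) + 6387)/70 = 47*(-5172 + 6387)/70 = (47/70)*1215 = 11421/14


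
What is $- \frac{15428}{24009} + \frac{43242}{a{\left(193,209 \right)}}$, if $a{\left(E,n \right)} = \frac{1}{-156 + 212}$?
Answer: $\frac{58139026540}{24009} \approx 2.4216 \cdot 10^{6}$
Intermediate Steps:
$a{\left(E,n \right)} = \frac{1}{56}$
$- \frac{15428}{24009} + \frac{43242}{a{\left(193,209 \right)}} = - \frac{15428}{24009} + 43242 \frac{1}{\frac{1}{56}} = \left(-15428\right) \frac{1}{24009} + 43242 \cdot 56 = - \frac{15428}{24009} + 2421552 = \frac{58139026540}{24009}$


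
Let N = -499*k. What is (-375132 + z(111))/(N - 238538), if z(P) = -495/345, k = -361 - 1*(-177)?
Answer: 8628069/3374606 ≈ 2.5568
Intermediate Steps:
k = -184 (k = -361 + 177 = -184)
z(P) = -33/23 (z(P) = -495*1/345 = -33/23)
N = 91816 (N = -499*(-184) = 91816)
(-375132 + z(111))/(N - 238538) = (-375132 - 33/23)/(91816 - 238538) = -8628069/23/(-146722) = -8628069/23*(-1/146722) = 8628069/3374606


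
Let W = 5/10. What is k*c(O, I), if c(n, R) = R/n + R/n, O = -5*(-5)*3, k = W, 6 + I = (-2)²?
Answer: -2/75 ≈ -0.026667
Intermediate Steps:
I = -2 (I = -6 + (-2)² = -6 + 4 = -2)
W = ½ (W = 5*(⅒) = ½ ≈ 0.50000)
k = ½ ≈ 0.50000
O = 75 (O = 25*3 = 75)
c(n, R) = 2*R/n
k*c(O, I) = (2*(-2)/75)/2 = (2*(-2)*(1/75))/2 = (½)*(-4/75) = -2/75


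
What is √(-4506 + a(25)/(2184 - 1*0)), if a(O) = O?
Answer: I*√5373229134/1092 ≈ 67.127*I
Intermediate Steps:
√(-4506 + a(25)/(2184 - 1*0)) = √(-4506 + 25/(2184 - 1*0)) = √(-4506 + 25/(2184 + 0)) = √(-4506 + 25/2184) = √(-9841079/2184) = I*√5373229134/1092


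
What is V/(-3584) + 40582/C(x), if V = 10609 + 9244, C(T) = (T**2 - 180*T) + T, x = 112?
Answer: -2628775/240128 ≈ -10.947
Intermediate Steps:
C(T) = T**2 - 179*T
V = 19853
V/(-3584) + 40582/C(x) = 19853/(-3584) + 40582/((112*(-179 + 112))) = 19853*(-1/3584) + 40582/((112*(-67))) = -19853/3584 + 40582/(-7504) = -19853/3584 + 40582*(-1/7504) = -19853/3584 - 20291/3752 = -2628775/240128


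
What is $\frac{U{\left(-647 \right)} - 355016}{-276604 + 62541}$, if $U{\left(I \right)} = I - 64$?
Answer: $\frac{355727}{214063} \approx 1.6618$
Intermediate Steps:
$U{\left(I \right)} = -64 + I$ ($U{\left(I \right)} = I - 64 = -64 + I$)
$\frac{U{\left(-647 \right)} - 355016}{-276604 + 62541} = \frac{\left(-64 - 647\right) - 355016}{-276604 + 62541} = \frac{-711 - 355016}{-214063} = \left(-355727\right) \left(- \frac{1}{214063}\right) = \frac{355727}{214063}$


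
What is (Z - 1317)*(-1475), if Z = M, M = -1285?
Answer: 3837950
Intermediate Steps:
Z = -1285
(Z - 1317)*(-1475) = (-1285 - 1317)*(-1475) = -2602*(-1475) = 3837950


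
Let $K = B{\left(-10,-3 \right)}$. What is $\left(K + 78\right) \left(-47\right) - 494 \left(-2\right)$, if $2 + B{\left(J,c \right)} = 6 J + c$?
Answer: $377$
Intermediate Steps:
$B{\left(J,c \right)} = -2 + c + 6 J$ ($B{\left(J,c \right)} = -2 + \left(6 J + c\right) = -2 + \left(c + 6 J\right) = -2 + c + 6 J$)
$K = -65$ ($K = -2 - 3 + 6 \left(-10\right) = -2 - 3 - 60 = -65$)
$\left(K + 78\right) \left(-47\right) - 494 \left(-2\right) = \left(-65 + 78\right) \left(-47\right) - 494 \left(-2\right) = 13 \left(-47\right) - -988 = -611 + 988 = 377$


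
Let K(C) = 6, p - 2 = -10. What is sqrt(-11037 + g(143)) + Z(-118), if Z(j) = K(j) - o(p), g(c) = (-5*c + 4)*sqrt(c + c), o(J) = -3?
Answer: 9 + sqrt(-11037 - 711*sqrt(286)) ≈ 9.0 + 151.86*I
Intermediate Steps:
p = -8 (p = 2 - 10 = -8)
g(c) = sqrt(2)*sqrt(c)*(4 - 5*c) (g(c) = (4 - 5*c)*sqrt(2*c) = (4 - 5*c)*(sqrt(2)*sqrt(c)) = sqrt(2)*sqrt(c)*(4 - 5*c))
Z(j) = 9 (Z(j) = 6 - 1*(-3) = 6 + 3 = 9)
sqrt(-11037 + g(143)) + Z(-118) = sqrt(-11037 + sqrt(2)*sqrt(143)*(4 - 5*143)) + 9 = sqrt(-11037 + sqrt(2)*sqrt(143)*(4 - 715)) + 9 = sqrt(-11037 + sqrt(2)*sqrt(143)*(-711)) + 9 = sqrt(-11037 - 711*sqrt(286)) + 9 = 9 + sqrt(-11037 - 711*sqrt(286))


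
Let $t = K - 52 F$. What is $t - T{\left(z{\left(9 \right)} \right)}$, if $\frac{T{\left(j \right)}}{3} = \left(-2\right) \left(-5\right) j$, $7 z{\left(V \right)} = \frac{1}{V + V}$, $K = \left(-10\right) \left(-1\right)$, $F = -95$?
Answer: $\frac{103945}{21} \approx 4949.8$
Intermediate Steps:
$K = 10$
$z{\left(V \right)} = \frac{1}{14 V}$ ($z{\left(V \right)} = \frac{1}{7 \left(V + V\right)} = \frac{1}{7 \cdot 2 V} = \frac{\frac{1}{2} \frac{1}{V}}{7} = \frac{1}{14 V}$)
$T{\left(j \right)} = 30 j$ ($T{\left(j \right)} = 3 \left(-2\right) \left(-5\right) j = 3 \cdot 10 j = 30 j$)
$t = 4950$ ($t = 10 - -4940 = 10 + 4940 = 4950$)
$t - T{\left(z{\left(9 \right)} \right)} = 4950 - 30 \frac{1}{14 \cdot 9} = 4950 - 30 \cdot \frac{1}{14} \cdot \frac{1}{9} = 4950 - 30 \cdot \frac{1}{126} = 4950 - \frac{5}{21} = \frac{103945}{21}$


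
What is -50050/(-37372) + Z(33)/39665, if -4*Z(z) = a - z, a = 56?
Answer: 1985018361/1482360380 ≈ 1.3391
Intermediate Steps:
Z(z) = -14 + z/4 (Z(z) = -(56 - z)/4 = -14 + z/4)
-50050/(-37372) + Z(33)/39665 = -50050/(-37372) + (-14 + (¼)*33)/39665 = -50050*(-1/37372) + (-14 + 33/4)*(1/39665) = 25025/18686 - 23/4*1/39665 = 25025/18686 - 23/158660 = 1985018361/1482360380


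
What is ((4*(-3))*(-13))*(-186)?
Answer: -29016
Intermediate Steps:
((4*(-3))*(-13))*(-186) = -12*(-13)*(-186) = 156*(-186) = -29016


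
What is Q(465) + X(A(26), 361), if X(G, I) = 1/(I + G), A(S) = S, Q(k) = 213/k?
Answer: 27632/59985 ≈ 0.46065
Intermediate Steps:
X(G, I) = 1/(G + I)
Q(465) + X(A(26), 361) = 213/465 + 1/(26 + 361) = 213*(1/465) + 1/387 = 71/155 + 1/387 = 27632/59985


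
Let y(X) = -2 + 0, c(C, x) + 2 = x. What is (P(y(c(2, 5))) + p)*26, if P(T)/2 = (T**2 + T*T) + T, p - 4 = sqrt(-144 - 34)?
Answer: 416 + 26*I*sqrt(178) ≈ 416.0 + 346.88*I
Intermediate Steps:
p = 4 + I*sqrt(178) (p = 4 + sqrt(-144 - 34) = 4 + sqrt(-178) = 4 + I*sqrt(178) ≈ 4.0 + 13.342*I)
c(C, x) = -2 + x
y(X) = -2
P(T) = 2*T + 4*T**2 (P(T) = 2*((T**2 + T*T) + T) = 2*((T**2 + T**2) + T) = 2*(2*T**2 + T) = 2*(T + 2*T**2) = 2*T + 4*T**2)
(P(y(c(2, 5))) + p)*26 = (2*(-2)*(1 + 2*(-2)) + (4 + I*sqrt(178)))*26 = (2*(-2)*(1 - 4) + (4 + I*sqrt(178)))*26 = (2*(-2)*(-3) + (4 + I*sqrt(178)))*26 = (12 + (4 + I*sqrt(178)))*26 = (16 + I*sqrt(178))*26 = 416 + 26*I*sqrt(178)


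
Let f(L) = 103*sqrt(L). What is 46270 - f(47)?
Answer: 46270 - 103*sqrt(47) ≈ 45564.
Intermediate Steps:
46270 - f(47) = 46270 - 103*sqrt(47)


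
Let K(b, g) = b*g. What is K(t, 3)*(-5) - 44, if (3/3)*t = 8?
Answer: -164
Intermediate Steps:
t = 8
K(t, 3)*(-5) - 44 = (8*3)*(-5) - 44 = 24*(-5) - 44 = -120 - 44 = -164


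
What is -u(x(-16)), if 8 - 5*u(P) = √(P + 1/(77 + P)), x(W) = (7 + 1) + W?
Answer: -8/5 + I*√38019/345 ≈ -1.6 + 0.56517*I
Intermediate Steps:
x(W) = 8 + W
u(P) = 8/5 - √(P + 1/(77 + P))/5
-u(x(-16)) = -(8/5 - √(1 + (8 - 16)*(77 + (8 - 16)))/√(77 + (8 - 16))/5) = -(8/5 - √(1 - 8*(77 - 8))/√(77 - 8)/5) = -(8/5 - √69*√(1 - 8*69)/69/5) = -(8/5 - √69*√(1 - 552)/69/5) = -(8/5 - I*√38019/69/5) = -(8/5 - I*√38019/345) = -8/5 + I*√38019/345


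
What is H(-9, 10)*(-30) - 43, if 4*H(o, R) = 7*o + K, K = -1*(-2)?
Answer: 829/2 ≈ 414.50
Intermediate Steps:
K = 2
H(o, R) = ½ + 7*o/4 (H(o, R) = (7*o + 2)/4 = (2 + 7*o)/4 = ½ + 7*o/4)
H(-9, 10)*(-30) - 43 = (½ + (7/4)*(-9))*(-30) - 43 = (½ - 63/4)*(-30) - 43 = -61/4*(-30) - 43 = 915/2 - 43 = 829/2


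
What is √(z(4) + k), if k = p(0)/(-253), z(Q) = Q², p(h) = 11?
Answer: √8441/23 ≈ 3.9946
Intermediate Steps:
k = -1/23 (k = 11/(-253) = 11*(-1/253) = -1/23 ≈ -0.043478)
√(z(4) + k) = √(4² - 1/23) = √(16 - 1/23) = √(367/23) = √8441/23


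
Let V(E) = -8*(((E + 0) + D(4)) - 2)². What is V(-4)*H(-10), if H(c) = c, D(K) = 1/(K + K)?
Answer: 11045/4 ≈ 2761.3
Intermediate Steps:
D(K) = 1/(2*K)
V(E) = -8*(-15/8 + E)² (V(E) = -8*(((E + 0) + (½)/4) - 2)² = -8*((E + (½)*(¼)) - 2)² = -8*((E + ⅛) - 2)² = -8*((⅛ + E) - 2)² = -8*(-15/8 + E)²)
V(-4)*H(-10) = -(-15 + 8*(-4))²/8*(-10) = -(-15 - 32)²/8*(-10) = -⅛*(-47)²*(-10) = -⅛*2209*(-10) = -2209/8*(-10) = 11045/4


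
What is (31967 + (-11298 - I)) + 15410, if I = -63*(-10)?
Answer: 35449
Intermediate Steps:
I = 630
(31967 + (-11298 - I)) + 15410 = (31967 + (-11298 - 1*630)) + 15410 = (31967 + (-11298 - 630)) + 15410 = (31967 - 11928) + 15410 = 20039 + 15410 = 35449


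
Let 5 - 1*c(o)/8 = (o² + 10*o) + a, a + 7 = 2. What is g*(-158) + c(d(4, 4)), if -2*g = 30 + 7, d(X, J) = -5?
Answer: 3203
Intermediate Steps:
a = -5 (a = -7 + 2 = -5)
c(o) = 80 - 80*o - 8*o² (c(o) = 40 - 8*((o² + 10*o) - 5) = 40 - 8*(-5 + o² + 10*o) = 40 + (40 - 80*o - 8*o²) = 80 - 80*o - 8*o²)
g = -37/2 (g = -(30 + 7)/2 = -½*37 = -37/2 ≈ -18.500)
g*(-158) + c(d(4, 4)) = -37/2*(-158) + (80 - 80*(-5) - 8*(-5)²) = 2923 + (80 + 400 - 8*25) = 2923 + (80 + 400 - 200) = 2923 + 280 = 3203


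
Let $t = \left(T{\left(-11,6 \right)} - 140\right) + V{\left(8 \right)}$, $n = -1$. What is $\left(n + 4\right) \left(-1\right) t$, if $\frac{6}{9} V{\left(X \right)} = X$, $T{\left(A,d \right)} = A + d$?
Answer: $399$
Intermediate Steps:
$V{\left(X \right)} = \frac{3 X}{2}$
$t = -133$ ($t = \left(\left(-11 + 6\right) - 140\right) + \frac{3}{2} \cdot 8 = \left(-5 - 140\right) + 12 = -145 + 12 = -133$)
$\left(n + 4\right) \left(-1\right) t = \left(-1 + 4\right) \left(-1\right) \left(-133\right) = 3 \left(-1\right) \left(-133\right) = \left(-3\right) \left(-133\right) = 399$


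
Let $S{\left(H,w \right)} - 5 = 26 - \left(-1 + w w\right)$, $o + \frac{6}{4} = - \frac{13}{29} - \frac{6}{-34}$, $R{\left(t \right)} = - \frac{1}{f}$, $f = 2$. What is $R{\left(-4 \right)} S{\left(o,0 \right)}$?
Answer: $-16$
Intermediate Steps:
$R{\left(t \right)} = - \frac{1}{2}$
$o = - \frac{1747}{986}$ ($o = - \frac{3}{2} - \left(- \frac{3}{17} + \frac{13}{29}\right) = - \frac{3}{2} - \frac{134}{493} = - \frac{1747}{986} \approx -1.7718$)
$S{\left(H,w \right)} = 32 - w^{2}$ ($S{\left(H,w \right)} = 5 - \left(-27 + w w\right) = 5 - \left(-27 + w^{2}\right) = 32 - w^{2}$)
$R{\left(-4 \right)} S{\left(o,0 \right)} = - \frac{32 - 0^{2}}{2} = - \frac{32 - 0}{2} = - \frac{32 + 0}{2} = \left(- \frac{1}{2}\right) 32 = -16$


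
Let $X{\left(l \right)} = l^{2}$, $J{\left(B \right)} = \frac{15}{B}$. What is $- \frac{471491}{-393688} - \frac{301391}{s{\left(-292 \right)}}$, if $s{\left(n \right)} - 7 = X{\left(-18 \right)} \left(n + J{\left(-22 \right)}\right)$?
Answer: $\frac{1796978664219}{410632725208} \approx 4.3761$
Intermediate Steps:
$s{\left(n \right)} = - \frac{2353}{11} + 324 n$ ($s{\left(n \right)} = 7 + \left(-18\right)^{2} \left(n + \frac{15}{-22}\right) = 7 + 324 \left(n + 15 \left(- \frac{1}{22}\right)\right) = 7 + 324 \left(n - \frac{15}{22}\right) = 7 + 324 \left(- \frac{15}{22} + n\right) = 7 + \left(- \frac{2430}{11} + 324 n\right) = - \frac{2353}{11} + 324 n$)
$- \frac{471491}{-393688} - \frac{301391}{s{\left(-292 \right)}} = - \frac{471491}{-393688} - \frac{301391}{- \frac{2353}{11} + 324 \left(-292\right)} = \left(-471491\right) \left(- \frac{1}{393688}\right) - \frac{301391}{- \frac{2353}{11} - 94608} = \frac{471491}{393688} - \frac{301391}{- \frac{1043041}{11}} = \frac{471491}{393688} - - \frac{3315301}{1043041} = \frac{471491}{393688} + \frac{3315301}{1043041} = \frac{1796978664219}{410632725208}$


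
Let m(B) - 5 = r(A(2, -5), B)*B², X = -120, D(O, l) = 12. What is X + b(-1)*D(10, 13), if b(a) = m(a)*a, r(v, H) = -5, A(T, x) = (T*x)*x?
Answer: -120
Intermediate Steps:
A(T, x) = T*x²
m(B) = 5 - 5*B²
b(a) = a*(5 - 5*a²) (b(a) = (5 - 5*a²)*a = a*(5 - 5*a²))
X + b(-1)*D(10, 13) = -120 + (5*(-1)*(1 - 1*(-1)²))*12 = -120 + (5*(-1)*(1 - 1*1))*12 = -120 + (5*(-1)*(1 - 1))*12 = -120 + (5*(-1)*0)*12 = -120 + 0*12 = -120 + 0 = -120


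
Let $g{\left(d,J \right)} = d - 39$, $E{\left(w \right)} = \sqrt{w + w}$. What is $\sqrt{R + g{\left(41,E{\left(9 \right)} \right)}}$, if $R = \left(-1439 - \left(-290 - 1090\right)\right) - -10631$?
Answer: $\sqrt{10574} \approx 102.83$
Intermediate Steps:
$E{\left(w \right)} = \sqrt{2} \sqrt{w}$ ($E{\left(w \right)} = \sqrt{2 w} = \sqrt{2} \sqrt{w}$)
$g{\left(d,J \right)} = -39 + d$
$R = 10572$ ($R = \left(-1439 - -1380\right) + 10631 = \left(-1439 + 1380\right) + 10631 = -59 + 10631 = 10572$)
$\sqrt{R + g{\left(41,E{\left(9 \right)} \right)}} = \sqrt{10572 + \left(-39 + 41\right)} = \sqrt{10572 + 2} = \sqrt{10574}$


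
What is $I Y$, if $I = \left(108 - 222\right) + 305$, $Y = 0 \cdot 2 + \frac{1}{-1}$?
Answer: $-191$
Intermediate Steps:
$Y = -1$ ($Y = 0 - 1 = -1$)
$I = 191$ ($I = -114 + 305 = 191$)
$I Y = 191 \left(-1\right) = -191$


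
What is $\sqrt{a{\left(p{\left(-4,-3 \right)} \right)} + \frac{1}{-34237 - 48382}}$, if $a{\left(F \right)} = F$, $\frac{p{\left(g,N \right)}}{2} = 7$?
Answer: $\frac{\sqrt{95562505635}}{82619} \approx 3.7417$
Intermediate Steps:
$p{\left(g,N \right)} = 14$ ($p{\left(g,N \right)} = 2 \cdot 7 = 14$)
$\sqrt{a{\left(p{\left(-4,-3 \right)} \right)} + \frac{1}{-34237 - 48382}} = \sqrt{14 + \frac{1}{-34237 - 48382}} = \sqrt{14 + \frac{1}{-82619}} = \sqrt{14 - \frac{1}{82619}} = \sqrt{\frac{1156665}{82619}} = \frac{\sqrt{95562505635}}{82619}$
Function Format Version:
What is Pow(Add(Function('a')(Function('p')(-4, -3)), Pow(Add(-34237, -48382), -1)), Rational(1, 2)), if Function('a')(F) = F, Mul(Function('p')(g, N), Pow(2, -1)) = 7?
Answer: Mul(Rational(1, 82619), Pow(95562505635, Rational(1, 2))) ≈ 3.7417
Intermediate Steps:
Function('p')(g, N) = 14 (Function('p')(g, N) = Mul(2, 7) = 14)
Pow(Add(Function('a')(Function('p')(-4, -3)), Pow(Add(-34237, -48382), -1)), Rational(1, 2)) = Pow(Add(14, Pow(Add(-34237, -48382), -1)), Rational(1, 2)) = Pow(Add(14, Pow(-82619, -1)), Rational(1, 2)) = Pow(Add(14, Rational(-1, 82619)), Rational(1, 2)) = Pow(Rational(1156665, 82619), Rational(1, 2)) = Mul(Rational(1, 82619), Pow(95562505635, Rational(1, 2)))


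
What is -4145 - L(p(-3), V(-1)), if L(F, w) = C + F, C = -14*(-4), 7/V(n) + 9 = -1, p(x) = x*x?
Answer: -4210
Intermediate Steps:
p(x) = x²
V(n) = -7/10 (V(n) = 7/(-9 - 1) = 7/(-10) = 7*(-⅒) = -7/10)
C = 56
L(F, w) = 56 + F
-4145 - L(p(-3), V(-1)) = -4145 - (56 + (-3)²) = -4145 - (56 + 9) = -4145 - 1*65 = -4145 - 65 = -4210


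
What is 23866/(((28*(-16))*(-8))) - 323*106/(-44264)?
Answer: 73694601/9915136 ≈ 7.4325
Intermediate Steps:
23866/(((28*(-16))*(-8))) - 323*106/(-44264) = 23866/((-448*(-8))) - 34238*(-1/44264) = 23866/3584 + 17119/22132 = 23866*(1/3584) + 17119/22132 = 11933/1792 + 17119/22132 = 73694601/9915136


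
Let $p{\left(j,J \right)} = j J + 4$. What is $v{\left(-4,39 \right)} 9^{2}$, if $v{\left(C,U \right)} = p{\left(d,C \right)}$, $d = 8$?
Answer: $-2268$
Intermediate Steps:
$p{\left(j,J \right)} = 4 + J j$ ($p{\left(j,J \right)} = J j + 4 = 4 + J j$)
$v{\left(C,U \right)} = 4 + 8 C$ ($v{\left(C,U \right)} = 4 + C 8 = 4 + 8 C$)
$v{\left(-4,39 \right)} 9^{2} = \left(4 + 8 \left(-4\right)\right) 9^{2} = \left(4 - 32\right) 81 = \left(-28\right) 81 = -2268$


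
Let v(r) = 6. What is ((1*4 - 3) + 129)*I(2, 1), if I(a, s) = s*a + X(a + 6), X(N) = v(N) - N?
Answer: 0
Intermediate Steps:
X(N) = 6 - N
I(a, s) = -a + a*s (I(a, s) = s*a + (6 - (a + 6)) = a*s + (6 - (6 + a)) = a*s + (6 + (-6 - a)) = a*s - a = -a + a*s)
((1*4 - 3) + 129)*I(2, 1) = ((1*4 - 3) + 129)*(2*(-1 + 1)) = ((4 - 3) + 129)*(2*0) = (1 + 129)*0 = 130*0 = 0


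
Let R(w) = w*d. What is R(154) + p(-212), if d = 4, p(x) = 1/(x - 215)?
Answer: 263031/427 ≈ 616.00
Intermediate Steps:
p(x) = 1/(-215 + x)
R(w) = 4*w (R(w) = w*4 = 4*w)
R(154) + p(-212) = 4*154 + 1/(-215 - 212) = 616 + 1/(-427) = 616 - 1/427 = 263031/427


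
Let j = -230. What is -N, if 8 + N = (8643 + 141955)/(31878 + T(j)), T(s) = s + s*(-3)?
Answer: 54053/16169 ≈ 3.3430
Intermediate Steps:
T(s) = -2*s (T(s) = s - 3*s = -2*s)
N = -54053/16169 (N = -8 + (8643 + 141955)/(31878 - 2*(-230)) = -8 + 150598/(31878 + 460) = -8 + 150598/32338 = -8 + 150598*(1/32338) = -8 + 75299/16169 = -54053/16169 ≈ -3.3430)
-N = -1*(-54053/16169) = 54053/16169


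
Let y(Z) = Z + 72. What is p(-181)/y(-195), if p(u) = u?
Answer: 181/123 ≈ 1.4715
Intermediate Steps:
y(Z) = 72 + Z
p(-181)/y(-195) = -181/(72 - 195) = -181/(-123) = -181*(-1/123) = 181/123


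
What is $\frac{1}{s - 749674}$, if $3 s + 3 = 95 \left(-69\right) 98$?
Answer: $- \frac{1}{963805} \approx -1.0376 \cdot 10^{-6}$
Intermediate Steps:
$s = -214131$ ($s = -1 + \frac{95 \left(-69\right) 98}{3} = -1 + \frac{\left(-6555\right) 98}{3} = -1 + \frac{1}{3} \left(-642390\right) = -1 - 214130 = -214131$)
$\frac{1}{s - 749674} = \frac{1}{-214131 - 749674} = \frac{1}{-963805} = - \frac{1}{963805}$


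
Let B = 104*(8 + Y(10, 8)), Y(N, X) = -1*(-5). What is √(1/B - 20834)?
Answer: I*√56335134/52 ≈ 144.34*I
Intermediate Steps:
Y(N, X) = 5
B = 1352 (B = 104*(8 + 5) = 104*13 = 1352)
√(1/B - 20834) = √(1/1352 - 20834) = √(-28167567/1352) = I*√56335134/52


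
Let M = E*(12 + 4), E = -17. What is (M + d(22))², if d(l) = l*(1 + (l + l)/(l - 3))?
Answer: 14303524/361 ≈ 39622.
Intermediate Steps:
d(l) = l*(1 + 2*l/(-3 + l)) (d(l) = l*(1 + (2*l)/(-3 + l)) = l*(1 + 2*l/(-3 + l)))
M = -272 (M = -17*(12 + 4) = -17*16 = -272)
(M + d(22))² = (-272 + 3*22*(-1 + 22)/(-3 + 22))² = (-272 + 3*22*21/19)² = (-272 + 3*22*(1/19)*21)² = (-272 + 1386/19)² = (-3782/19)² = 14303524/361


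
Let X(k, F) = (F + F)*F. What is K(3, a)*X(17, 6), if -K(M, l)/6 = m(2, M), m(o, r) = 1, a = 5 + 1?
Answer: -432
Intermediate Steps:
a = 6
X(k, F) = 2*F² (X(k, F) = (2*F)*F = 2*F²)
K(M, l) = -6 (K(M, l) = -6*1 = -6)
K(3, a)*X(17, 6) = -12*6² = -12*36 = -6*72 = -432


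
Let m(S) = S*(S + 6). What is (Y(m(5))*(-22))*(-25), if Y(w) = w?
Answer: 30250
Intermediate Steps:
m(S) = S*(6 + S)
(Y(m(5))*(-22))*(-25) = ((5*(6 + 5))*(-22))*(-25) = ((5*11)*(-22))*(-25) = (55*(-22))*(-25) = -1210*(-25) = 30250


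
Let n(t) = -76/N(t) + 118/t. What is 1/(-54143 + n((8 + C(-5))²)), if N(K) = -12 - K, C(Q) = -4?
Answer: -56/3031443 ≈ -1.8473e-5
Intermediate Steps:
n(t) = -76/(-12 - t) + 118/t
1/(-54143 + n((8 + C(-5))²)) = 1/(-54143 + 2*(708 + 97*(8 - 4)²)/(((8 - 4)²)*(12 + (8 - 4)²))) = 1/(-54143 + 2*(708 + 97*4²)/((4²)*(12 + 4²))) = 1/(-54143 + 2*(708 + 97*16)/(16*(12 + 16))) = 1/(-54143 + 2*(1/16)*(708 + 1552)/28) = 1/(-54143 + 2*(1/16)*(1/28)*2260) = 1/(-54143 + 565/56) = 1/(-3031443/56) = -56/3031443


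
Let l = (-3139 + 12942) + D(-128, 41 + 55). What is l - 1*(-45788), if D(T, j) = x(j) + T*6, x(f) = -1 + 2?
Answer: 54824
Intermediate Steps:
x(f) = 1
D(T, j) = 1 + 6*T (D(T, j) = 1 + T*6 = 1 + 6*T)
l = 9036 (l = (-3139 + 12942) + (1 + 6*(-128)) = 9803 + (1 - 768) = 9803 - 767 = 9036)
l - 1*(-45788) = 9036 - 1*(-45788) = 9036 + 45788 = 54824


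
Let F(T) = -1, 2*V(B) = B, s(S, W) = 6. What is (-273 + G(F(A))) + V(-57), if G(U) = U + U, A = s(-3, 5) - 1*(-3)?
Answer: -607/2 ≈ -303.50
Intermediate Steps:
V(B) = B/2
A = 9 (A = 6 - 1*(-3) = 6 + 3 = 9)
G(U) = 2*U
(-273 + G(F(A))) + V(-57) = (-273 + 2*(-1)) + (1/2)*(-57) = (-273 - 2) - 57/2 = -275 - 57/2 = -607/2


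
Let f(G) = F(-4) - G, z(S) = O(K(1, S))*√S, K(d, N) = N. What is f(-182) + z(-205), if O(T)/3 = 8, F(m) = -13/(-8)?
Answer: 1469/8 + 24*I*√205 ≈ 183.63 + 343.63*I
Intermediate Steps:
F(m) = 13/8 (F(m) = -13*(-⅛) = 13/8)
O(T) = 24 (O(T) = 3*8 = 24)
z(S) = 24*√S
f(G) = 13/8 - G
f(-182) + z(-205) = (13/8 - 1*(-182)) + 24*√(-205) = (13/8 + 182) + 24*(I*√205) = 1469/8 + 24*I*√205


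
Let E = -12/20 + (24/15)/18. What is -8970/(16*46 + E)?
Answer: -17550/1439 ≈ -12.196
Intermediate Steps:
E = -23/45 (E = -12*1/20 + (24*(1/15))*(1/18) = -⅗ + (8/5)*(1/18) = -⅗ + 4/45 = -23/45 ≈ -0.51111)
-8970/(16*46 + E) = -8970/(16*46 - 23/45) = -8970/(736 - 23/45) = -8970/33097/45 = -8970*45/33097 = -17550/1439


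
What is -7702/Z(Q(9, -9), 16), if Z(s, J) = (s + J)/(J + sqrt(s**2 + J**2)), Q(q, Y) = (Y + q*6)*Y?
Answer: 123232/389 + 7702*sqrt(164281)/389 ≈ 8341.8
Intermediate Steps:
Q(q, Y) = Y*(Y + 6*q) (Q(q, Y) = (Y + 6*q)*Y = Y*(Y + 6*q))
Z(s, J) = (J + s)/(J + sqrt(J**2 + s**2))
-7702/Z(Q(9, -9), 16) = -7702*(16 + sqrt(16**2 + (-9*(-9 + 6*9))**2))/(16 - 9*(-9 + 6*9)) = -7702*(16 + sqrt(256 + (-9*(-9 + 54))**2))/(16 - 9*(-9 + 54)) = -7702*(16 + sqrt(256 + (-9*45)**2))/(16 - 9*45) = -7702*(16 + sqrt(256 + (-405)**2))/(16 - 405) = -(-123232/389 - 7702*sqrt(256 + 164025)/389) = -(-123232/389 - 7702*sqrt(164281)/389) = -7702*(-16/389 - sqrt(164281)/389) = 123232/389 + 7702*sqrt(164281)/389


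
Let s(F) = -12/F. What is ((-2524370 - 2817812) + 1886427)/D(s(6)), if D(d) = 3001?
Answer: -3455755/3001 ≈ -1151.5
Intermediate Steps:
((-2524370 - 2817812) + 1886427)/D(s(6)) = ((-2524370 - 2817812) + 1886427)/3001 = (-5342182 + 1886427)*(1/3001) = -3455755*1/3001 = -3455755/3001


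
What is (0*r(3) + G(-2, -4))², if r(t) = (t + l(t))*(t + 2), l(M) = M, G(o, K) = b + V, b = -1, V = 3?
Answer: 4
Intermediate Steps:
G(o, K) = 2 (G(o, K) = -1 + 3 = 2)
r(t) = 2*t*(2 + t) (r(t) = (t + t)*(t + 2) = (2*t)*(2 + t) = 2*t*(2 + t))
(0*r(3) + G(-2, -4))² = (0*(2*3*(2 + 3)) + 2)² = (0*(2*3*5) + 2)² = (0*30 + 2)² = (0 + 2)² = 2² = 4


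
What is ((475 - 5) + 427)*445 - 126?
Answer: 399039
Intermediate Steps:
((475 - 5) + 427)*445 - 126 = (470 + 427)*445 - 126 = 897*445 - 126 = 399165 - 126 = 399039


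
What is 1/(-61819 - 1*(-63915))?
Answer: 1/2096 ≈ 0.00047710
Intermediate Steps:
1/(-61819 - 1*(-63915)) = 1/(-61819 + 63915) = 1/2096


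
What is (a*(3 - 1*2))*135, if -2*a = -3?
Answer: 405/2 ≈ 202.50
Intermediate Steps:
a = 3/2 (a = -½*(-3) = 3/2 ≈ 1.5000)
(a*(3 - 1*2))*135 = (3*(3 - 1*2)/2)*135 = (3*(3 - 2)/2)*135 = ((3/2)*1)*135 = (3/2)*135 = 405/2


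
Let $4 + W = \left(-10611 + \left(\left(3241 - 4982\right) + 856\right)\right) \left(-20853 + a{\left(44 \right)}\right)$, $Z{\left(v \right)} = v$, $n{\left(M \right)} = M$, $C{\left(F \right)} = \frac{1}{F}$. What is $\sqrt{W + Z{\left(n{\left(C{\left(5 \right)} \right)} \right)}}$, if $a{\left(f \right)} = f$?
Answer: $\frac{\sqrt{5980506505}}{5} \approx 15467.0$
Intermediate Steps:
$W = 239220260$ ($W = -4 + \left(-10611 + \left(\left(3241 - 4982\right) + 856\right)\right) \left(-20853 + 44\right) = -4 + \left(-10611 + \left(-1741 + 856\right)\right) \left(-20809\right) = -4 + \left(-10611 - 885\right) \left(-20809\right) = -4 - -239220264 = -4 + 239220264 = 239220260$)
$\sqrt{W + Z{\left(n{\left(C{\left(5 \right)} \right)} \right)}} = \sqrt{239220260 + \frac{1}{5}} = \sqrt{\frac{1196101301}{5}} = \frac{\sqrt{5980506505}}{5}$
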